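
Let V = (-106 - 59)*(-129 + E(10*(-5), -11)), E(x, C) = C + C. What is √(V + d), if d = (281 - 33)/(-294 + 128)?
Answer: √171629143/83 ≈ 157.84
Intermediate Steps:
E(x, C) = 2*C
d = -124/83 (d = 248/(-166) = 248*(-1/166) = -124/83 ≈ -1.4940)
V = 24915 (V = (-106 - 59)*(-129 + 2*(-11)) = -165*(-129 - 22) = -165*(-151) = 24915)
√(V + d) = √(24915 - 124/83) = √(2067821/83) = √171629143/83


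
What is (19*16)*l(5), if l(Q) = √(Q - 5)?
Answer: 0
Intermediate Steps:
l(Q) = √(-5 + Q)
(19*16)*l(5) = (19*16)*√(-5 + 5) = 304*√0 = 304*0 = 0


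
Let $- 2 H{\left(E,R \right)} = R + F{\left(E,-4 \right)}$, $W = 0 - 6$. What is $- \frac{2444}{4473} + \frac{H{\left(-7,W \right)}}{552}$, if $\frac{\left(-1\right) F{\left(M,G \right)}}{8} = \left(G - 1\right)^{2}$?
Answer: $- \frac{296123}{823032} \approx -0.3598$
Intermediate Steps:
$F{\left(M,G \right)} = - 8 \left(-1 + G\right)^{2}$ ($F{\left(M,G \right)} = - 8 \left(G - 1\right)^{2} = - 8 \left(-1 + G\right)^{2}$)
$W = -6$ ($W = 0 - 6 = -6$)
$H{\left(E,R \right)} = 100 - \frac{R}{2}$ ($H{\left(E,R \right)} = - \frac{R - 8 \left(-1 - 4\right)^{2}}{2} = - \frac{R - 8 \left(-5\right)^{2}}{2} = - \frac{R - 200}{2} = - \frac{-200 + R}{2} = 100 - \frac{R}{2}$)
$- \frac{2444}{4473} + \frac{H{\left(-7,W \right)}}{552} = - \frac{2444}{4473} + \frac{100 - -3}{552} = \left(-2444\right) \frac{1}{4473} + \left(100 + 3\right) \frac{1}{552} = - \frac{2444}{4473} + 103 \cdot \frac{1}{552} = - \frac{2444}{4473} + \frac{103}{552} = - \frac{296123}{823032}$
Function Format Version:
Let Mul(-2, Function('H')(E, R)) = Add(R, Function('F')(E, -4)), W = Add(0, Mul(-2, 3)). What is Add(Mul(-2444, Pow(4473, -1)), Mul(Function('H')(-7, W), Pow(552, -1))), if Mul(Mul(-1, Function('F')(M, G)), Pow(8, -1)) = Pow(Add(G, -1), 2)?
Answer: Rational(-296123, 823032) ≈ -0.35980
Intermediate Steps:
Function('F')(M, G) = Mul(-8, Pow(Add(-1, G), 2)) (Function('F')(M, G) = Mul(-8, Pow(Add(G, -1), 2)) = Mul(-8, Pow(Add(-1, G), 2)))
W = -6 (W = Add(0, -6) = -6)
Function('H')(E, R) = Add(100, Mul(Rational(-1, 2), R)) (Function('H')(E, R) = Mul(Rational(-1, 2), Add(R, Mul(-8, Pow(Add(-1, -4), 2)))) = Mul(Rational(-1, 2), Add(R, Mul(-8, Pow(-5, 2)))) = Mul(Rational(-1, 2), Add(R, Mul(-8, 25))) = Mul(Rational(-1, 2), Add(R, -200)) = Mul(Rational(-1, 2), Add(-200, R)) = Add(100, Mul(Rational(-1, 2), R)))
Add(Mul(-2444, Pow(4473, -1)), Mul(Function('H')(-7, W), Pow(552, -1))) = Add(Mul(-2444, Pow(4473, -1)), Mul(Add(100, Mul(Rational(-1, 2), -6)), Pow(552, -1))) = Add(Mul(-2444, Rational(1, 4473)), Mul(Add(100, 3), Rational(1, 552))) = Add(Rational(-2444, 4473), Mul(103, Rational(1, 552))) = Add(Rational(-2444, 4473), Rational(103, 552)) = Rational(-296123, 823032)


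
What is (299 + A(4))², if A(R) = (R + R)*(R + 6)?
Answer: 143641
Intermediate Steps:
A(R) = 2*R*(6 + R) (A(R) = (2*R)*(6 + R) = 2*R*(6 + R))
(299 + A(4))² = (299 + 2*4*(6 + 4))² = (299 + 2*4*10)² = (299 + 80)² = 379² = 143641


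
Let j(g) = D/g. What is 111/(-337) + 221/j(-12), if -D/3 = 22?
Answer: 147733/3707 ≈ 39.852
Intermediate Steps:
D = -66 (D = -3*22 = -66)
j(g) = -66/g
111/(-337) + 221/j(-12) = 111/(-337) + 221/((-66/(-12))) = 111*(-1/337) + 221/((-66*(-1/12))) = -111/337 + 221/(11/2) = -111/337 + 221*(2/11) = -111/337 + 442/11 = 147733/3707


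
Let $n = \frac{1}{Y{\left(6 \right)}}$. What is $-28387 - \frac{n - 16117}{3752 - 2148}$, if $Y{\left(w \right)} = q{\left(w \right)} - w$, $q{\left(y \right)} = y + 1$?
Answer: $- \frac{11379158}{401} \approx -28377.0$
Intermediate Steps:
$q{\left(y \right)} = 1 + y$
$Y{\left(w \right)} = 1$ ($Y{\left(w \right)} = \left(1 + w\right) - w = 1$)
$n = 1$ ($n = 1^{-1} = 1$)
$-28387 - \frac{n - 16117}{3752 - 2148} = -28387 - \frac{1 - 16117}{3752 - 2148} = -28387 - - \frac{16116}{1604} = -28387 - \left(-16116\right) \frac{1}{1604} = -28387 - - \frac{4029}{401} = -28387 + \frac{4029}{401} = - \frac{11379158}{401}$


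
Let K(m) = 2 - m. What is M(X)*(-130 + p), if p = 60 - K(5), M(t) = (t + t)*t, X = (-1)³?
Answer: -134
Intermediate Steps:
X = -1
M(t) = 2*t² (M(t) = (2*t)*t = 2*t²)
p = 63 (p = 60 - (2 - 1*5) = 60 - (2 - 5) = 60 - 1*(-3) = 60 + 3 = 63)
M(X)*(-130 + p) = (2*(-1)²)*(-130 + 63) = (2*1)*(-67) = 2*(-67) = -134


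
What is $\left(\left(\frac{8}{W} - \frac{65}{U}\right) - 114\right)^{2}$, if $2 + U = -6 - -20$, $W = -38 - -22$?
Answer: $\frac{2070721}{144} \approx 14380.0$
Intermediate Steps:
$W = -16$ ($W = -38 + 22 = -16$)
$U = 12$ ($U = -2 - -14 = -2 + \left(-6 + 20\right) = -2 + 14 = 12$)
$\left(\left(\frac{8}{W} - \frac{65}{U}\right) - 114\right)^{2} = \left(\left(\frac{8}{-16} - \frac{65}{12}\right) - 114\right)^{2} = \left(\left(8 \left(- \frac{1}{16}\right) - \frac{65}{12}\right) - 114\right)^{2} = \left(\left(- \frac{1}{2} - \frac{65}{12}\right) - 114\right)^{2} = \left(- \frac{71}{12} - 114\right)^{2} = \left(- \frac{1439}{12}\right)^{2} = \frac{2070721}{144}$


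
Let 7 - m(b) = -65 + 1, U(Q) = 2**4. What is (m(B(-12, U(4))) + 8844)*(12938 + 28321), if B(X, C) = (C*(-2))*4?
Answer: 367823985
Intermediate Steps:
U(Q) = 16
B(X, C) = -8*C (B(X, C) = -2*C*4 = -8*C)
m(b) = 71 (m(b) = 7 - (-65 + 1) = 7 - 1*(-64) = 7 + 64 = 71)
(m(B(-12, U(4))) + 8844)*(12938 + 28321) = (71 + 8844)*(12938 + 28321) = 8915*41259 = 367823985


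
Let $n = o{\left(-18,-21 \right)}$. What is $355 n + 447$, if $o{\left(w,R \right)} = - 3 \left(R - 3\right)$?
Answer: $26007$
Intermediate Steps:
$o{\left(w,R \right)} = 9 - 3 R$ ($o{\left(w,R \right)} = - 3 \left(-3 + R\right) = 9 - 3 R$)
$n = 72$ ($n = 9 - -63 = 9 + 63 = 72$)
$355 n + 447 = 355 \cdot 72 + 447 = 25560 + 447 = 26007$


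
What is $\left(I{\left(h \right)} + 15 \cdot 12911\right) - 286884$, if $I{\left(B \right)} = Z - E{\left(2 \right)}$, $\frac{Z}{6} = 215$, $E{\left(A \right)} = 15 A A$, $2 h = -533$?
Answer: $-91989$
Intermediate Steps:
$h = - \frac{533}{2}$ ($h = \frac{1}{2} \left(-533\right) = - \frac{533}{2} \approx -266.5$)
$E{\left(A \right)} = 15 A^{2}$
$Z = 1290$ ($Z = 6 \cdot 215 = 1290$)
$I{\left(B \right)} = 1230$ ($I{\left(B \right)} = 1290 - 15 \cdot 2^{2} = 1290 - 15 \cdot 4 = 1290 - 60 = 1230$)
$\left(I{\left(h \right)} + 15 \cdot 12911\right) - 286884 = \left(1230 + 15 \cdot 12911\right) - 286884 = \left(1230 + 193665\right) - 286884 = 194895 - 286884 = -91989$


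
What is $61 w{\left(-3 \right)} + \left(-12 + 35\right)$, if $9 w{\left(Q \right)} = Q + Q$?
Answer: $- \frac{53}{3} \approx -17.667$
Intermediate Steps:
$w{\left(Q \right)} = \frac{2 Q}{9}$ ($w{\left(Q \right)} = \frac{Q + Q}{9} = \frac{2 Q}{9}$)
$61 w{\left(-3 \right)} + \left(-12 + 35\right) = 61 \cdot \frac{2}{9} \left(-3\right) + \left(-12 + 35\right) = 61 \left(- \frac{2}{3}\right) + 23 = - \frac{122}{3} + 23 = - \frac{53}{3}$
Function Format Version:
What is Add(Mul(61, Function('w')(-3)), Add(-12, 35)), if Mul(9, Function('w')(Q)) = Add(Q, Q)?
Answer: Rational(-53, 3) ≈ -17.667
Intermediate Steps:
Function('w')(Q) = Mul(Rational(2, 9), Q) (Function('w')(Q) = Mul(Rational(1, 9), Add(Q, Q)) = Mul(Rational(1, 9), Mul(2, Q)) = Mul(Rational(2, 9), Q))
Add(Mul(61, Function('w')(-3)), Add(-12, 35)) = Add(Mul(61, Mul(Rational(2, 9), -3)), Add(-12, 35)) = Add(Mul(61, Rational(-2, 3)), 23) = Add(Rational(-122, 3), 23) = Rational(-53, 3)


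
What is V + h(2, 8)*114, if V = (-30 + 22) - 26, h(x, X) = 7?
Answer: 764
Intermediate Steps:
V = -34 (V = -8 - 26 = -34)
V + h(2, 8)*114 = -34 + 7*114 = -34 + 798 = 764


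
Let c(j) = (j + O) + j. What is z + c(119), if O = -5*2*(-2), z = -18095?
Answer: -17837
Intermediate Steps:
O = 20 (O = -10*(-2) = 20)
c(j) = 20 + 2*j (c(j) = (j + 20) + j = (20 + j) + j = 20 + 2*j)
z + c(119) = -18095 + (20 + 2*119) = -18095 + (20 + 238) = -18095 + 258 = -17837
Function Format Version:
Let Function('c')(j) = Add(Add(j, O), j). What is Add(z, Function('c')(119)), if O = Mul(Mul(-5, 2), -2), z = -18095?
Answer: -17837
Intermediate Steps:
O = 20 (O = Mul(-10, -2) = 20)
Function('c')(j) = Add(20, Mul(2, j)) (Function('c')(j) = Add(Add(j, 20), j) = Add(Add(20, j), j) = Add(20, Mul(2, j)))
Add(z, Function('c')(119)) = Add(-18095, Add(20, Mul(2, 119))) = Add(-18095, Add(20, 238)) = Add(-18095, 258) = -17837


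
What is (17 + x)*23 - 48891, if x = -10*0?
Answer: -48500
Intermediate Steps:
x = 0
(17 + x)*23 - 48891 = (17 + 0)*23 - 48891 = 17*23 - 48891 = 391 - 48891 = -48500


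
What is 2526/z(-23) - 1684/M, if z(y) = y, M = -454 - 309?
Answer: -1888606/17549 ≈ -107.62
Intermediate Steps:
M = -763
2526/z(-23) - 1684/M = 2526/(-23) - 1684/(-763) = 2526*(-1/23) - 1684*(-1/763) = -2526/23 + 1684/763 = -1888606/17549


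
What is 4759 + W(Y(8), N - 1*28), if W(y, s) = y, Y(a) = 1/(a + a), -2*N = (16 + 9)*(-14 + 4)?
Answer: 76145/16 ≈ 4759.1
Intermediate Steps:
N = 125 (N = -(16 + 9)*(-14 + 4)/2 = -25*(-10)/2 = -½*(-250) = 125)
Y(a) = 1/(2*a)
4759 + W(Y(8), N - 1*28) = 4759 + (½)/8 = 4759 + (½)*(⅛) = 4759 + 1/16 = 76145/16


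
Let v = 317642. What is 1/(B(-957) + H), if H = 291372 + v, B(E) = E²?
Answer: 1/1524863 ≈ 6.5580e-7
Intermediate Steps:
H = 609014 (H = 291372 + 317642 = 609014)
1/(B(-957) + H) = 1/((-957)² + 609014) = 1/(915849 + 609014) = 1/1524863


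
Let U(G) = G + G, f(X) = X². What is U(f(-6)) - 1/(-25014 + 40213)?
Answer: 1094327/15199 ≈ 72.000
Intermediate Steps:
U(G) = 2*G
U(f(-6)) - 1/(-25014 + 40213) = 2*(-6)² - 1/(-25014 + 40213) = 2*36 - 1/15199 = 72 - 1*1/15199 = 72 - 1/15199 = 1094327/15199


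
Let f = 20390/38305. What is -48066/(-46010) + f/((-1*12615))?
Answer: 464507956321/444656812515 ≈ 1.0446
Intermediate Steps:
f = 4078/7661 (f = 20390*(1/38305) = 4078/7661 ≈ 0.53231)
-48066/(-46010) + f/((-1*12615)) = -48066/(-46010) + 4078/(7661*((-1*12615))) = -48066*(-1/46010) + (4078/7661)/(-12615) = 24033/23005 + (4078/7661)*(-1/12615) = 24033/23005 - 4078/96643515 = 464507956321/444656812515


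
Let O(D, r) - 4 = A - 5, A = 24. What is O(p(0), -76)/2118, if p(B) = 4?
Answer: 23/2118 ≈ 0.010859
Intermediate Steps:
O(D, r) = 23 (O(D, r) = 4 + (24 - 5) = 4 + 19 = 23)
O(p(0), -76)/2118 = 23/2118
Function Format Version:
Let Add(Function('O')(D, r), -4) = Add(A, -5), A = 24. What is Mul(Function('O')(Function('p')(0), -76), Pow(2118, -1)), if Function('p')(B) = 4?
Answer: Rational(23, 2118) ≈ 0.010859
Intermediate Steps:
Function('O')(D, r) = 23 (Function('O')(D, r) = Add(4, Add(24, -5)) = Add(4, 19) = 23)
Mul(Function('O')(Function('p')(0), -76), Pow(2118, -1)) = Mul(23, Pow(2118, -1)) = Mul(23, Rational(1, 2118)) = Rational(23, 2118)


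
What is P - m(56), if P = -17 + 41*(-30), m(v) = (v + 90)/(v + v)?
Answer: -69905/56 ≈ -1248.3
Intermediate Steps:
m(v) = (90 + v)/(2*v) (m(v) = (90 + v)/((2*v)) = (90 + v)*(1/(2*v)) = (90 + v)/(2*v))
P = -1247 (P = -17 - 1230 = -1247)
P - m(56) = -1247 - (90 + 56)/(2*56) = -1247 - 146/(2*56) = -1247 - 1*73/56 = -1247 - 73/56 = -69905/56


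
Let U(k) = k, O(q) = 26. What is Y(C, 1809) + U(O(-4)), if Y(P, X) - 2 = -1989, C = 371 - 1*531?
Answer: -1961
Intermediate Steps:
C = -160 (C = 371 - 531 = -160)
Y(P, X) = -1987 (Y(P, X) = 2 - 1989 = -1987)
Y(C, 1809) + U(O(-4)) = -1987 + 26 = -1961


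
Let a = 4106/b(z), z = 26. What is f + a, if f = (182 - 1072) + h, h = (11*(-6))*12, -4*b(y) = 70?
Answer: -67082/35 ≈ -1916.6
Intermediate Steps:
b(y) = -35/2 (b(y) = -1/4*70 = -35/2)
h = -792 (h = -66*12 = -792)
a = -8212/35 (a = 4106/(-35/2) = 4106*(-2/35) = -8212/35 ≈ -234.63)
f = -1682 (f = (182 - 1072) - 792 = -890 - 792 = -1682)
f + a = -1682 - 8212/35 = -67082/35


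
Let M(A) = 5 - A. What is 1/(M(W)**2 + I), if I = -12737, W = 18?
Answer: -1/12568 ≈ -7.9567e-5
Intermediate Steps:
1/(M(W)**2 + I) = 1/((5 - 1*18)**2 - 12737) = 1/((5 - 18)**2 - 12737) = 1/((-13)**2 - 12737) = 1/(169 - 12737) = 1/(-12568) = -1/12568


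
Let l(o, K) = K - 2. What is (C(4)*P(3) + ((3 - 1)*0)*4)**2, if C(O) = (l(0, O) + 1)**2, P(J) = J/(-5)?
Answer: 729/25 ≈ 29.160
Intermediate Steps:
l(o, K) = -2 + K
P(J) = -J/5 (P(J) = J*(-1/5) = -J/5)
C(O) = (-1 + O)**2 (C(O) = ((-2 + O) + 1)**2 = (-1 + O)**2)
(C(4)*P(3) + ((3 - 1)*0)*4)**2 = ((-1 + 4)**2*(-1/5*3) + ((3 - 1)*0)*4)**2 = (3**2*(-3/5) + (2*0)*4)**2 = (9*(-3/5) + 0*4)**2 = (-27/5 + 0)**2 = (-27/5)**2 = 729/25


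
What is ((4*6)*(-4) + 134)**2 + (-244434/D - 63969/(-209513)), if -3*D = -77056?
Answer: 11581783198285/8072116864 ≈ 1434.8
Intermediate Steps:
D = 77056/3 (D = -1/3*(-77056) = 77056/3 ≈ 25685.)
((4*6)*(-4) + 134)**2 + (-244434/D - 63969/(-209513)) = ((4*6)*(-4) + 134)**2 + (-244434/77056/3 - 63969/(-209513)) = (24*(-4) + 134)**2 + (-244434*3/77056 - 63969*(-1/209513)) = (-96 + 134)**2 + (-366651/38528 + 63969/209513) = 38**2 - 74353553331/8072116864 = 1444 - 74353553331/8072116864 = 11581783198285/8072116864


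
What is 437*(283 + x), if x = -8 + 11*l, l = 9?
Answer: 163438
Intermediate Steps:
x = 91 (x = -8 + 11*9 = -8 + 99 = 91)
437*(283 + x) = 437*(283 + 91) = 437*374 = 163438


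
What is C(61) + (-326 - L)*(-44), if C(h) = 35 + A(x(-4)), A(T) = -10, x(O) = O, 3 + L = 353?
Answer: 29769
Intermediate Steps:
L = 350 (L = -3 + 353 = 350)
C(h) = 25 (C(h) = 35 - 10 = 25)
C(61) + (-326 - L)*(-44) = 25 + (-326 - 1*350)*(-44) = 25 + (-326 - 350)*(-44) = 25 - 676*(-44) = 25 + 29744 = 29769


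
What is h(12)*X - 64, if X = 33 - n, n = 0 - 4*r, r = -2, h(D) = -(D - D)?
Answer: -64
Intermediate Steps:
h(D) = 0 (h(D) = -1*0 = 0)
n = 8 (n = 0 - 4*(-2) = 0 + 8 = 8)
X = 25 (X = 33 - 1*8 = 33 - 8 = 25)
h(12)*X - 64 = 0*25 - 64 = 0 - 64 = -64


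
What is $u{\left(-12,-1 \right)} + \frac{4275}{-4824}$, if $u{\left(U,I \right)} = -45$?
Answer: $- \frac{24595}{536} \approx -45.886$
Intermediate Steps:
$u{\left(-12,-1 \right)} + \frac{4275}{-4824} = -45 + \frac{4275}{-4824} = -45 + 4275 \left(- \frac{1}{4824}\right) = -45 - \frac{475}{536} = - \frac{24595}{536}$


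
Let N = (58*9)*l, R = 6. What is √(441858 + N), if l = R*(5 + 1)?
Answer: 5*√18426 ≈ 678.71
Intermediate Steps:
l = 36 (l = 6*(5 + 1) = 6*6 = 36)
N = 18792 (N = (58*9)*36 = 522*36 = 18792)
√(441858 + N) = √(441858 + 18792) = √460650 = 5*√18426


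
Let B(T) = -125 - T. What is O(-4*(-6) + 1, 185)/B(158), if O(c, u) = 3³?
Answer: -27/283 ≈ -0.095406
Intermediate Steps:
O(c, u) = 27
O(-4*(-6) + 1, 185)/B(158) = 27/(-125 - 1*158) = 27/(-125 - 158) = 27/(-283) = 27*(-1/283) = -27/283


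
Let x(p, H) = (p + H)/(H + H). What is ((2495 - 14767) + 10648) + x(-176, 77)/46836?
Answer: -118318145/72856 ≈ -1624.0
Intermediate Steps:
x(p, H) = (H + p)/(2*H) (x(p, H) = (H + p)/((2*H)) = (H + p)*(1/(2*H)) = (H + p)/(2*H))
((2495 - 14767) + 10648) + x(-176, 77)/46836 = ((2495 - 14767) + 10648) + ((½)*(77 - 176)/77)/46836 = (-12272 + 10648) + ((½)*(1/77)*(-99))*(1/46836) = -1624 - 9/14*1/46836 = -1624 - 1/72856 = -118318145/72856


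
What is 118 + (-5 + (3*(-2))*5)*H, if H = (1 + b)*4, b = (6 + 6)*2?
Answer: -3382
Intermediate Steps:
b = 24 (b = 12*2 = 24)
H = 100 (H = (1 + 24)*4 = 25*4 = 100)
118 + (-5 + (3*(-2))*5)*H = 118 + (-5 + (3*(-2))*5)*100 = 118 + (-5 - 6*5)*100 = 118 + (-5 - 30)*100 = 118 - 35*100 = 118 - 3500 = -3382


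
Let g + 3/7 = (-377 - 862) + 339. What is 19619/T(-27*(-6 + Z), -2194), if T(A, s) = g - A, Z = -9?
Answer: -137333/9138 ≈ -15.029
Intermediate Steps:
g = -6303/7 (g = -3/7 + ((-377 - 862) + 339) = -3/7 + (-1239 + 339) = -3/7 - 900 = -6303/7 ≈ -900.43)
T(A, s) = -6303/7 - A
19619/T(-27*(-6 + Z), -2194) = 19619/(-6303/7 - (-27)*(-6 - 9)) = 19619/(-6303/7 - (-27)*(-15)) = 19619/(-6303/7 - 1*405) = 19619/(-6303/7 - 405) = 19619/(-9138/7) = 19619*(-7/9138) = -137333/9138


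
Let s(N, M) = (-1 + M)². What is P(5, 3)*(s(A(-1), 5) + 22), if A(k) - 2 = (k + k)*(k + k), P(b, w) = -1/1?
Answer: -38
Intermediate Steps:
P(b, w) = -1 (P(b, w) = -1*1 = -1)
A(k) = 2 + 4*k² (A(k) = 2 + (k + k)*(k + k) = 2 + (2*k)*(2*k) = 2 + 4*k²)
P(5, 3)*(s(A(-1), 5) + 22) = -((-1 + 5)² + 22) = -(4² + 22) = -(16 + 22) = -1*38 = -38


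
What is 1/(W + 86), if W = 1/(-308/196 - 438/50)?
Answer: 1808/155313 ≈ 0.011641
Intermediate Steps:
W = -175/1808 (W = 1/(-308*1/196 - 438*1/50) = 1/(-11/7 - 219/25) = 1/(-1808/175) = -175/1808 ≈ -0.096792)
1/(W + 86) = 1/(-175/1808 + 86) = 1/(155313/1808) = 1808/155313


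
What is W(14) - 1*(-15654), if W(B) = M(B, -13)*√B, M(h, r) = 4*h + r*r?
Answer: 15654 + 225*√14 ≈ 16496.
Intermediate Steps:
M(h, r) = r² + 4*h (M(h, r) = 4*h + r² = r² + 4*h)
W(B) = √B*(169 + 4*B) (W(B) = ((-13)² + 4*B)*√B = (169 + 4*B)*√B = √B*(169 + 4*B))
W(14) - 1*(-15654) = √14*(169 + 4*14) - 1*(-15654) = √14*(169 + 56) + 15654 = √14*225 + 15654 = 225*√14 + 15654 = 15654 + 225*√14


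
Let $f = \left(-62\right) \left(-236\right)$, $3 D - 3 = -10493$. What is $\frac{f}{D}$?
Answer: $- \frac{21948}{5245} \approx -4.1846$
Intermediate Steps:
$D = - \frac{10490}{3}$ ($D = 1 + \frac{1}{3} \left(-10493\right) = 1 - \frac{10493}{3} = - \frac{10490}{3} \approx -3496.7$)
$f = 14632$
$\frac{f}{D} = \frac{14632}{- \frac{10490}{3}} = 14632 \left(- \frac{3}{10490}\right) = - \frac{21948}{5245}$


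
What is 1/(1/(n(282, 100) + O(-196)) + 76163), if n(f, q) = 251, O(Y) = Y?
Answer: 55/4188966 ≈ 1.3130e-5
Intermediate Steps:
1/(1/(n(282, 100) + O(-196)) + 76163) = 1/(1/(251 - 196) + 76163) = 1/(1/55 + 76163) = 1/(4188966/55) = 55/4188966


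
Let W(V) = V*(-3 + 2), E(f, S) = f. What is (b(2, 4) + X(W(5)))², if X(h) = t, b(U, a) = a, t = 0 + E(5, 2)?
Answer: 81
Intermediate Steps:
W(V) = -V (W(V) = V*(-1) = -V)
t = 5 (t = 0 + 5 = 5)
X(h) = 5
(b(2, 4) + X(W(5)))² = (4 + 5)² = 9² = 81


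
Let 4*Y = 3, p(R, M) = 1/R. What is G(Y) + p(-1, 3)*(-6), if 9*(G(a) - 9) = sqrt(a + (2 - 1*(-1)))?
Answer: 15 + sqrt(15)/18 ≈ 15.215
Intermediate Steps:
Y = 3/4 (Y = (1/4)*3 = 3/4 ≈ 0.75000)
G(a) = 9 + sqrt(3 + a)/9 (G(a) = 9 + sqrt(a + (2 - 1*(-1)))/9 = 9 + sqrt(a + (2 + 1))/9 = 9 + sqrt(a + 3)/9 = 9 + sqrt(3 + a)/9)
G(Y) + p(-1, 3)*(-6) = (9 + sqrt(3 + 3/4)/9) - 6/(-1) = (9 + sqrt(15/4)/9) - 1*(-6) = (9 + (sqrt(15)/2)/9) + 6 = (9 + sqrt(15)/18) + 6 = 15 + sqrt(15)/18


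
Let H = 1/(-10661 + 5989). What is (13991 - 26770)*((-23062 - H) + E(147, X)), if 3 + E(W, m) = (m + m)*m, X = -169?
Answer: -2033321703595/4672 ≈ -4.3521e+8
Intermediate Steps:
H = -1/4672 (H = 1/(-4672) = -1/4672 ≈ -0.00021404)
E(W, m) = -3 + 2*m² (E(W, m) = -3 + (m + m)*m = -3 + (2*m)*m = -3 + 2*m²)
(13991 - 26770)*((-23062 - H) + E(147, X)) = (13991 - 26770)*((-23062 - 1*(-1/4672)) + (-3 + 2*(-169)²)) = -12779*((-23062 + 1/4672) + (-3 + 2*28561)) = -12779*(-107745663/4672 + (-3 + 57122)) = -12779*(-107745663/4672 + 57119) = -12779*159114305/4672 = -2033321703595/4672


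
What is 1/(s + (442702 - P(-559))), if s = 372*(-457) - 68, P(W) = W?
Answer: 1/273189 ≈ 3.6605e-6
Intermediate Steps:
s = -170072 (s = -170004 - 68 = -170072)
1/(s + (442702 - P(-559))) = 1/(-170072 + (442702 - 1*(-559))) = 1/(-170072 + (442702 + 559)) = 1/(-170072 + 443261) = 1/273189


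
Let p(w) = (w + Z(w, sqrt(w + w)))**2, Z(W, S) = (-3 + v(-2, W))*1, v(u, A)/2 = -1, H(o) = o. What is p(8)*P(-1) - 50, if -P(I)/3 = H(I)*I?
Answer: -77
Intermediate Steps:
P(I) = -3*I**2 (P(I) = -3*I*I = -3*I**2)
v(u, A) = -2 (v(u, A) = 2*(-1) = -2)
Z(W, S) = -5 (Z(W, S) = (-3 - 2)*1 = -5*1 = -5)
p(w) = (-5 + w)**2 (p(w) = (w - 5)**2 = (-5 + w)**2)
p(8)*P(-1) - 50 = (-5 + 8)**2*(-3*(-1)**2) - 50 = 3**2*(-3*1) - 50 = 9*(-3) - 50 = -27 - 50 = -77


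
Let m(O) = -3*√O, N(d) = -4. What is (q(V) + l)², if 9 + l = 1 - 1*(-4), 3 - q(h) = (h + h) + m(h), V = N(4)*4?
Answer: 817 + 744*I ≈ 817.0 + 744.0*I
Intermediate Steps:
V = -16 (V = -4*4 = -16)
q(h) = 3 - 2*h + 3*√h (q(h) = 3 - ((h + h) - 3*√h) = 3 - (2*h - 3*√h) = 3 - (-3*√h + 2*h) = 3 + (-2*h + 3*√h) = 3 - 2*h + 3*√h)
l = -4 (l = -9 + (1 - 1*(-4)) = -9 + (1 + 4) = -9 + 5 = -4)
(q(V) + l)² = ((3 - 2*(-16) + 3*√(-16)) - 4)² = ((3 + 32 + 3*(4*I)) - 4)² = ((3 + 32 + 12*I) - 4)² = ((35 + 12*I) - 4)² = (31 + 12*I)²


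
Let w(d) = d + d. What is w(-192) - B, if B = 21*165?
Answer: -3849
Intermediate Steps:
w(d) = 2*d
B = 3465
w(-192) - B = 2*(-192) - 1*3465 = -384 - 3465 = -3849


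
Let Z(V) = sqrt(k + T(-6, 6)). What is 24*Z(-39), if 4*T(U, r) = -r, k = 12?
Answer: 12*sqrt(42) ≈ 77.769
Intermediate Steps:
T(U, r) = -r/4 (T(U, r) = (-r)/4 = -r/4)
Z(V) = sqrt(42)/2 (Z(V) = sqrt(12 - 1/4*6) = sqrt(12 - 3/2) = sqrt(21/2) = sqrt(42)/2)
24*Z(-39) = 24*(sqrt(42)/2) = 12*sqrt(42)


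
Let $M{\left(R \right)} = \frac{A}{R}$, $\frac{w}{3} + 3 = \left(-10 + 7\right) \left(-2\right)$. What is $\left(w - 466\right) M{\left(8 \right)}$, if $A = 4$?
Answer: $- \frac{457}{2} \approx -228.5$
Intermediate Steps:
$w = 9$ ($w = -9 + 3 \left(-10 + 7\right) \left(-2\right) = -9 + 3 \left(\left(-3\right) \left(-2\right)\right) = -9 + 3 \cdot 6 = -9 + 18 = 9$)
$M{\left(R \right)} = \frac{4}{R}$
$\left(w - 466\right) M{\left(8 \right)} = \left(9 - 466\right) \frac{4}{8} = - 457 \cdot 4 \cdot \frac{1}{8} = \left(-457\right) \frac{1}{2} = - \frac{457}{2}$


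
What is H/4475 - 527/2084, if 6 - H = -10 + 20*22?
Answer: -3241941/9325900 ≈ -0.34763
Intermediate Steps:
H = -424 (H = 6 - (-10 + 20*22) = 6 - (-10 + 440) = 6 - 1*430 = 6 - 430 = -424)
H/4475 - 527/2084 = -424/4475 - 527/2084 = -3241941/9325900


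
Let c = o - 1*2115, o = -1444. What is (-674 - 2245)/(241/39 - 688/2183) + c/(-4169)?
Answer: -1034281725118/2081460799 ≈ -496.90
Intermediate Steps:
c = -3559 (c = -1444 - 1*2115 = -1444 - 2115 = -3559)
(-674 - 2245)/(241/39 - 688/2183) + c/(-4169) = (-674 - 2245)/(241/39 - 688/2183) - 3559/(-4169) = -2919/(241*(1/39) - 688*1/2183) - 3559*(-1/4169) = -2919/(241/39 - 688/2183) + 3559/4169 = -2919/499271/85137 + 3559/4169 = -2919*85137/499271 + 3559/4169 = -248514903/499271 + 3559/4169 = -1034281725118/2081460799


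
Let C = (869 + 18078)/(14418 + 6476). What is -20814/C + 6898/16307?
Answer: -7091583288406/308968729 ≈ -22952.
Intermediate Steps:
C = 18947/20894 ≈ 0.90682
-20814/C + 6898/16307 = -20814/18947/20894 + 6898/16307 = -20814*20894/18947 + 6898*(1/16307) = -434887716/18947 + 6898/16307 = -7091583288406/308968729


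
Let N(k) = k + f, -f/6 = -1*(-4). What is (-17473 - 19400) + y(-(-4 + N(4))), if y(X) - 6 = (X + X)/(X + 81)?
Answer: -1290329/35 ≈ -36867.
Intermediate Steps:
f = -24 (f = -(-6)*(-4) = -6*4 = -24)
N(k) = -24 + k (N(k) = k - 24 = -24 + k)
y(X) = 6 + 2*X/(81 + X) (y(X) = 6 + (X + X)/(X + 81) = 6 + (2*X)/(81 + X) = 6 + 2*X/(81 + X))
(-17473 - 19400) + y(-(-4 + N(4))) = (-17473 - 19400) + 2*(243 + 4*(-(-4 + (-24 + 4))))/(81 - (-4 + (-24 + 4))) = -36873 + 2*(243 + 4*(-(-4 - 20)))/(81 - (-4 - 20)) = -36873 + 2*(243 + 4*(-1*(-24)))/(81 - 1*(-24)) = -36873 + 2*(243 + 4*24)/(81 + 24) = -36873 + 2*(243 + 96)/105 = -36873 + 2*(1/105)*339 = -36873 + 226/35 = -1290329/35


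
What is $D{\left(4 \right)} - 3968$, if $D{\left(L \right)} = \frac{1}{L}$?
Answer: $- \frac{15871}{4} \approx -3967.8$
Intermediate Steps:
$D{\left(4 \right)} - 3968 = \frac{1}{4} - 3968 = - \frac{15871}{4}$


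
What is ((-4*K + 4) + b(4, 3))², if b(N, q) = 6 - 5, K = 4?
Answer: 121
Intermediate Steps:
b(N, q) = 1
((-4*K + 4) + b(4, 3))² = ((-4*4 + 4) + 1)² = ((-16 + 4) + 1)² = (-12 + 1)² = (-11)² = 121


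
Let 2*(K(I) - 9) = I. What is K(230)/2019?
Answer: 124/2019 ≈ 0.061417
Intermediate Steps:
K(I) = 9 + I/2
K(230)/2019 = (9 + (1/2)*230)/2019 = (9 + 115)*(1/2019) = 124*(1/2019) = 124/2019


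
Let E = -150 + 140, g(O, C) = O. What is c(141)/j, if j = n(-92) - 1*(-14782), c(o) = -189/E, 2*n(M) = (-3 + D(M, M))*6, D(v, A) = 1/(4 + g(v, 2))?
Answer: 8316/6500105 ≈ 0.0012794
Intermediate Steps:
D(v, A) = 1/(4 + v)
E = -10
n(M) = -9 + 3/(4 + M) (n(M) = ((-3 + 1/(4 + M))*6)/2 = (-18 + 6/(4 + M))/2 = -9 + 3/(4 + M))
c(o) = 189/10 (c(o) = -189/(-10) = -189*(-1/10) = 189/10)
j = 1300021/88 (j = 3*(-11 - 3*(-92))/(4 - 92) - 1*(-14782) = 3*(-11 + 276)/(-88) + 14782 = 3*(-1/88)*265 + 14782 = -795/88 + 14782 = 1300021/88 ≈ 14773.)
c(141)/j = 189/(10*(1300021/88)) = (189/10)*(88/1300021) = 8316/6500105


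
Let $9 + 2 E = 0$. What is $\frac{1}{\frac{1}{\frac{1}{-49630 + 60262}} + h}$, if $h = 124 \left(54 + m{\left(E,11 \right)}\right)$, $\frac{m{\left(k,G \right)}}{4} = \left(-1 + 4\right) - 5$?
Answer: $\frac{1}{16336} \approx 6.1214 \cdot 10^{-5}$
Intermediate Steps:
$E = - \frac{9}{2}$ ($E = - \frac{9}{2} + \frac{1}{2} \cdot 0 = - \frac{9}{2} + 0 = - \frac{9}{2} \approx -4.5$)
$m{\left(k,G \right)} = -8$ ($m{\left(k,G \right)} = 4 \left(\left(-1 + 4\right) - 5\right) = 4 \left(3 - 5\right) = 4 \left(-2\right) = -8$)
$h = 5704$ ($h = 124 \left(54 - 8\right) = 124 \cdot 46 = 5704$)
$\frac{1}{\frac{1}{\frac{1}{-49630 + 60262}} + h} = \frac{1}{\frac{1}{\frac{1}{-49630 + 60262}} + 5704} = \frac{1}{\frac{1}{\frac{1}{10632}} + 5704} = \frac{1}{10632 + 5704} = \frac{1}{16336}$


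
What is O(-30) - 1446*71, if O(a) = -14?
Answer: -102680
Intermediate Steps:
O(-30) - 1446*71 = -14 - 1446*71 = -14 - 102666 = -102680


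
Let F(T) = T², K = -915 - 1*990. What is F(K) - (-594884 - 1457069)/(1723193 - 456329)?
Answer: 4597483179553/1266864 ≈ 3.6290e+6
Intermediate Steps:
K = -1905 (K = -915 - 990 = -1905)
F(K) - (-594884 - 1457069)/(1723193 - 456329) = (-1905)² - (-594884 - 1457069)/(1723193 - 456329) = 3629025 - (-2051953)/1266864 = 3629025 - 1*(-2051953/1266864) = 3629025 + 2051953/1266864 = 4597483179553/1266864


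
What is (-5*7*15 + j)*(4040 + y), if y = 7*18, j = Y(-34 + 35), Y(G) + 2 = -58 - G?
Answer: -2441276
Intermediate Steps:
Y(G) = -60 - G (Y(G) = -2 + (-58 - G) = -60 - G)
j = -61 (j = -60 - (-34 + 35) = -60 - 1*1 = -60 - 1 = -61)
y = 126
(-5*7*15 + j)*(4040 + y) = (-5*7*15 - 61)*(4040 + 126) = (-35*15 - 61)*4166 = (-525 - 61)*4166 = -586*4166 = -2441276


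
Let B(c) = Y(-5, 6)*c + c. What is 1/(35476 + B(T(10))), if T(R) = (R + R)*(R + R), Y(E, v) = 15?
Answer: 1/41876 ≈ 2.3880e-5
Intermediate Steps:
T(R) = 4*R² (T(R) = (2*R)*(2*R) = 4*R²)
B(c) = 16*c (B(c) = 15*c + c = 16*c)
1/(35476 + B(T(10))) = 1/(35476 + 16*(4*10²)) = 1/(35476 + 16*(4*100)) = 1/(35476 + 16*400) = 1/(35476 + 6400) = 1/41876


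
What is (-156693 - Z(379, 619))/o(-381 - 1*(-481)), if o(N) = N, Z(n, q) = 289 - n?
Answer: -156603/100 ≈ -1566.0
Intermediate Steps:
(-156693 - Z(379, 619))/o(-381 - 1*(-481)) = (-156693 - (289 - 1*379))/(-381 - 1*(-481)) = (-156693 - (289 - 379))/(-381 + 481) = (-156693 - 1*(-90))/100 = (-156693 + 90)*(1/100) = -156603*1/100 = -156603/100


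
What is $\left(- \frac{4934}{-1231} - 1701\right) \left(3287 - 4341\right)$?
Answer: $\frac{2201802838}{1231} \approx 1.7886 \cdot 10^{6}$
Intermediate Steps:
$\left(- \frac{4934}{-1231} - 1701\right) \left(3287 - 4341\right) = \left(\left(-4934\right) \left(- \frac{1}{1231}\right) - 1701\right) \left(-1054\right) = \left(\frac{4934}{1231} - 1701\right) \left(-1054\right) = \left(- \frac{2088997}{1231}\right) \left(-1054\right) = \frac{2201802838}{1231}$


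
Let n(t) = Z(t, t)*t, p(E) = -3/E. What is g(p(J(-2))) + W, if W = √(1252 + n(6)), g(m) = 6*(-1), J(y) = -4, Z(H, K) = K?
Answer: -6 + 2*√322 ≈ 29.889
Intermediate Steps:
n(t) = t² (n(t) = t*t = t²)
g(m) = -6
W = 2*√322 (W = √(1252 + 6²) = √(1252 + 36) = √1288 = 2*√322 ≈ 35.889)
g(p(J(-2))) + W = -6 + 2*√322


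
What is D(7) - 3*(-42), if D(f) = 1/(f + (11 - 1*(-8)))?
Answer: 3277/26 ≈ 126.04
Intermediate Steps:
D(f) = 1/(19 + f) (D(f) = 1/(f + (11 + 8)) = 1/(f + 19) = 1/(19 + f))
D(7) - 3*(-42) = 1/(19 + 7) - 3*(-42) = 1/26 - 1*(-126) = 1/26 + 126 = 3277/26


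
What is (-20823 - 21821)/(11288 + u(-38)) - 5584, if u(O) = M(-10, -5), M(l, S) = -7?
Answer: -63035748/11281 ≈ -5587.8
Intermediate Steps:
u(O) = -7
(-20823 - 21821)/(11288 + u(-38)) - 5584 = (-20823 - 21821)/(11288 - 7) - 5584 = -42644/11281 - 5584 = -63035748/11281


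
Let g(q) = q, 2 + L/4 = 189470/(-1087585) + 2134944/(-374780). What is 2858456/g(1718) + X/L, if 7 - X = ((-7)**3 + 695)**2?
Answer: 440865209631845887/78737237076256 ≈ 5599.2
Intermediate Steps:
L = -91661509984/2911465045 (L = -8 + 4*(189470/(-1087585) + 2134944/(-374780)) = -8 + 4*(189470*(-1/1087585) + 2134944*(-1/374780)) = -8 + 4*(-37894/217517 - 76248/13385) = -8 + 4*(-17092447406/2911465045) = -8 - 68369789624/2911465045 = -91661509984/2911465045 ≈ -31.483)
X = -123897 (X = 7 - ((-7)**3 + 695)**2 = 7 - (-343 + 695)**2 = 7 - 1*352**2 = 7 - 1*123904 = 7 - 123904 = -123897)
2858456/g(1718) + X/L = 2858456/1718 - 123897/(-91661509984/2911465045) = 2858456*(1/1718) - 123897*(-2911465045/91661509984) = 1429228/859 + 360721784680365/91661509984 = 440865209631845887/78737237076256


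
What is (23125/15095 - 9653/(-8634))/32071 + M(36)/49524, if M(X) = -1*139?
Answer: -6265453616817/2300016062363188 ≈ -0.0027241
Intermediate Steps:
M(X) = -139
(23125/15095 - 9653/(-8634))/32071 + M(36)/49524 = (23125/15095 - 9653/(-8634))/32071 - 139/49524 = (23125*(1/15095) - 9653*(-1/8634))*(1/32071) - 139*1/49524 = (4625/3019 + 9653/8634)*(1/32071) - 139/49524 = (69074657/26066046)*(1/32071) - 139/49524 = 69074657/835964161266 - 139/49524 = -6265453616817/2300016062363188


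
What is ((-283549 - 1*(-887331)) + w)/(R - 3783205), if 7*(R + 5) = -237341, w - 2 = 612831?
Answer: -8516305/26719811 ≈ -0.31873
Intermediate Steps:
w = 612833 (w = 2 + 612831 = 612833)
R = -237376/7 (R = -5 + (1/7)*(-237341) = -5 - 237341/7 = -237376/7 ≈ -33911.)
((-283549 - 1*(-887331)) + w)/(R - 3783205) = ((-283549 - 1*(-887331)) + 612833)/(-237376/7 - 3783205) = ((-283549 + 887331) + 612833)/(-26719811/7) = (603782 + 612833)*(-7/26719811) = 1216615*(-7/26719811) = -8516305/26719811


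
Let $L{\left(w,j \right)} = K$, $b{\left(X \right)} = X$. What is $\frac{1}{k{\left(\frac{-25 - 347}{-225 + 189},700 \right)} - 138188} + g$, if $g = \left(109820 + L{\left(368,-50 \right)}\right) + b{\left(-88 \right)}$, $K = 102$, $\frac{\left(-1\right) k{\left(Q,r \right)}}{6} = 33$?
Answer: $\frac{15199487923}{138386} \approx 1.0983 \cdot 10^{5}$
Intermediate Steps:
$k{\left(Q,r \right)} = -198$ ($k{\left(Q,r \right)} = \left(-6\right) 33 = -198$)
$L{\left(w,j \right)} = 102$
$g = 109834$ ($g = \left(109820 + 102\right) - 88 = 109922 - 88 = 109834$)
$\frac{1}{k{\left(\frac{-25 - 347}{-225 + 189},700 \right)} - 138188} + g = \frac{1}{-198 - 138188} + 109834 = \frac{1}{-138386} + 109834 = - \frac{1}{138386} + 109834 = \frac{15199487923}{138386}$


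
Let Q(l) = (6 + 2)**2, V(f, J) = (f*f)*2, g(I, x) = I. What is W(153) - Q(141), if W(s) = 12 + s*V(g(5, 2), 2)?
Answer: 7598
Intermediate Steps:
V(f, J) = 2*f**2 (V(f, J) = f**2*2 = 2*f**2)
W(s) = 12 + 50*s (W(s) = 12 + s*(2*5**2) = 12 + s*(2*25) = 12 + s*50 = 12 + 50*s)
Q(l) = 64 (Q(l) = 8**2 = 64)
W(153) - Q(141) = (12 + 50*153) - 1*64 = (12 + 7650) - 64 = 7662 - 64 = 7598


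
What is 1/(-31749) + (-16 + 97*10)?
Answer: 30288545/31749 ≈ 954.00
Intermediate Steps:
1/(-31749) + (-16 + 97*10) = -1/31749 + (-16 + 970) = -1/31749 + 954 = 30288545/31749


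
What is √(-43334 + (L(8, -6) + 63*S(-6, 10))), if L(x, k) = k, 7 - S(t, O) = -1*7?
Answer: I*√42458 ≈ 206.05*I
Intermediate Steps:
S(t, O) = 14 (S(t, O) = 7 - (-1)*7 = 7 - 1*(-7) = 7 + 7 = 14)
√(-43334 + (L(8, -6) + 63*S(-6, 10))) = √(-43334 + (-6 + 63*14)) = √(-43334 + (-6 + 882)) = √(-43334 + 876) = √(-42458) = I*√42458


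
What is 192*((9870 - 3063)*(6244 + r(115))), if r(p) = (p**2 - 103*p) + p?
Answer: 10114439616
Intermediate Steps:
r(p) = p**2 - 102*p
192*((9870 - 3063)*(6244 + r(115))) = 192*((9870 - 3063)*(6244 + 115*(-102 + 115))) = 192*(6807*(6244 + 115*13)) = 192*(6807*(6244 + 1495)) = 192*(6807*7739) = 192*52679373 = 10114439616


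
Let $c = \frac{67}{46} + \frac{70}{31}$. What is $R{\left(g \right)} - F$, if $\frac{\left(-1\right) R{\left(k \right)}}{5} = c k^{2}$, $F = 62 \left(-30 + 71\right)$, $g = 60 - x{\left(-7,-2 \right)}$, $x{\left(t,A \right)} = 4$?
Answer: $- \frac{43340926}{713} \approx -60787.0$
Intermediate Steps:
$c = \frac{5297}{1426}$ ($c = 67 \cdot \frac{1}{46} + 70 \cdot \frac{1}{31} = \frac{67}{46} + \frac{70}{31} = \frac{5297}{1426} \approx 3.7146$)
$g = 56$ ($g = 60 - 4 = 56$)
$F = 2542$ ($F = 62 \cdot 41 = 2542$)
$R{\left(k \right)} = - \frac{26485 k^{2}}{1426}$ ($R{\left(k \right)} = - 5 \frac{5297 k^{2}}{1426} = - \frac{26485 k^{2}}{1426}$)
$R{\left(g \right)} - F = - \frac{26485 \cdot 56^{2}}{1426} - 2542 = \left(- \frac{26485}{1426}\right) 3136 - 2542 = - \frac{41528480}{713} - 2542 = - \frac{43340926}{713}$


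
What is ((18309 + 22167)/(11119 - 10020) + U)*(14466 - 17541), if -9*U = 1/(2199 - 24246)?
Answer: -8232154708175/72688959 ≈ -1.1325e+5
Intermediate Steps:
U = 1/198423 (U = -1/(9*(2199 - 24246)) = -⅑/(-22047) = -⅑*(-1/22047) = 1/198423 ≈ 5.0397e-6)
((18309 + 22167)/(11119 - 10020) + U)*(14466 - 17541) = ((18309 + 22167)/(11119 - 10020) + 1/198423)*(14466 - 17541) = (40476/1099 + 1/198423)*(-3075) = (8031370447/218066877)*(-3075) = -8232154708175/72688959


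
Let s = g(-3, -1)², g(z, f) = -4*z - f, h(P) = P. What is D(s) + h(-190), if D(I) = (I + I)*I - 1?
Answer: 56931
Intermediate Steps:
g(z, f) = -f - 4*z
s = 169 (s = (-1*(-1) - 4*(-3))² = (1 + 12)² = 13² = 169)
D(I) = -1 + 2*I² (D(I) = (2*I)*I - 1 = 2*I² - 1 = -1 + 2*I²)
D(s) + h(-190) = (-1 + 2*169²) - 190 = (-1 + 2*28561) - 190 = (-1 + 57122) - 190 = 57121 - 190 = 56931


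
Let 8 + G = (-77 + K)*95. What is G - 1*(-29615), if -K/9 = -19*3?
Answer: 71027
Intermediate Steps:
K = 513 (K = -(-171)*3 = -9*(-57) = 513)
G = 41412 (G = -8 + (-77 + 513)*95 = -8 + 436*95 = -8 + 41420 = 41412)
G - 1*(-29615) = 41412 - 1*(-29615) = 41412 + 29615 = 71027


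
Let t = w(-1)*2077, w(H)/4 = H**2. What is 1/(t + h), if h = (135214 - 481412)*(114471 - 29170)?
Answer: -1/29531027290 ≈ -3.3863e-11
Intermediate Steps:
w(H) = 4*H**2
t = 8308 (t = (4*(-1)**2)*2077 = (4*1)*2077 = 4*2077 = 8308)
h = -29531035598 (h = -346198*85301 = -29531035598)
1/(t + h) = 1/(8308 - 29531035598) = 1/(-29531027290) = -1/29531027290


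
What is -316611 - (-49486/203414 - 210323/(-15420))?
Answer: -496568987529641/1568321940 ≈ -3.1662e+5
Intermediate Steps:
-316611 - (-49486/203414 - 210323/(-15420)) = -316611 - (-49486*1/203414 - 210323*(-1/15420)) = -316611 - (-24743/101707 + 210323/15420) = -316611 - 1*21009784301/1568321940 = -316611 - 21009784301/1568321940 = -496568987529641/1568321940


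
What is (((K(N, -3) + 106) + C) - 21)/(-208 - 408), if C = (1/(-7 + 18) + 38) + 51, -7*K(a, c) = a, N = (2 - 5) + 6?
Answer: -3343/11858 ≈ -0.28192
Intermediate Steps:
N = 3 (N = -3 + 6 = 3)
K(a, c) = -a/7
C = 980/11 (C = (1/11 + 38) + 51 = 419/11 + 51 = 980/11 ≈ 89.091)
(((K(N, -3) + 106) + C) - 21)/(-208 - 408) = (((-⅐*3 + 106) + 980/11) - 21)/(-208 - 408) = (((-3/7 + 106) + 980/11) - 21)/(-616) = ((739/7 + 980/11) - 21)*(-1/616) = (14989/77 - 21)*(-1/616) = (13372/77)*(-1/616) = -3343/11858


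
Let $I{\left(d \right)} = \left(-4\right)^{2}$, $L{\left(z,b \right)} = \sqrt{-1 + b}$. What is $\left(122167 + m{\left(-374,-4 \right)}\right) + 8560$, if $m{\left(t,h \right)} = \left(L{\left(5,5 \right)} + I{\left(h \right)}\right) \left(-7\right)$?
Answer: $130601$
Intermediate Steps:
$I{\left(d \right)} = 16$
$m{\left(t,h \right)} = -126$ ($m{\left(t,h \right)} = \left(\sqrt{-1 + 5} + 16\right) \left(-7\right) = \left(\sqrt{4} + 16\right) \left(-7\right) = \left(2 + 16\right) \left(-7\right) = 18 \left(-7\right) = -126$)
$\left(122167 + m{\left(-374,-4 \right)}\right) + 8560 = \left(122167 - 126\right) + 8560 = 122041 + 8560 = 130601$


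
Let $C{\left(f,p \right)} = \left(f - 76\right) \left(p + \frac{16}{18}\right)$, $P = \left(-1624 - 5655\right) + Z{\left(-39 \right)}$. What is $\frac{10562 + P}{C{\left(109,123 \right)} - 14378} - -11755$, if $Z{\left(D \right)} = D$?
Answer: $\frac{362855363}{30869} \approx 11755.0$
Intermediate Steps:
$P = -7318$ ($P = \left(-1624 - 5655\right) - 39 = -7279 - 39 = -7318$)
$C{\left(f,p \right)} = \left(-76 + f\right) \left(\frac{8}{9} + p\right)$ ($C{\left(f,p \right)} = \left(-76 + f\right) \left(p + 16 \cdot \frac{1}{18}\right) = \left(-76 + f\right) \left(p + \frac{8}{9}\right) = \left(-76 + f\right) \left(\frac{8}{9} + p\right)$)
$\frac{10562 + P}{C{\left(109,123 \right)} - 14378} - -11755 = \frac{10562 - 7318}{\left(- \frac{608}{9} - 9348 + \frac{8}{9} \cdot 109 + 109 \cdot 123\right) - 14378} - -11755 = \frac{3244}{\left(- \frac{608}{9} - 9348 + \frac{872}{9} + 13407\right) - 14378} + 11755 = \frac{3244}{\frac{12265}{3} - 14378} + 11755 = \frac{3244}{- \frac{30869}{3}} + 11755 = 3244 \left(- \frac{3}{30869}\right) + 11755 = - \frac{9732}{30869} + 11755 = \frac{362855363}{30869}$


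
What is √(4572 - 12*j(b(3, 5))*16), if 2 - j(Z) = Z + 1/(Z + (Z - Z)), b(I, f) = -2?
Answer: 6*√103 ≈ 60.893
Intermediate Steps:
j(Z) = 2 - Z - 1/Z (j(Z) = 2 - (Z + 1/(Z + (Z - Z))) = 2 - (Z + 1/(Z + 0)) = 2 - (Z + 1/Z) = 2 + (-Z - 1/Z) = 2 - Z - 1/Z)
√(4572 - 12*j(b(3, 5))*16) = √(4572 - 12*(2 - 1*(-2) - 1/(-2))*16) = √(4572 - 12*(2 + 2 - 1*(-½))*16) = √(4572 - 12*(2 + 2 + ½)*16) = √(4572 - 12*9/2*16) = √(4572 - 54*16) = √(4572 - 864) = √3708 = 6*√103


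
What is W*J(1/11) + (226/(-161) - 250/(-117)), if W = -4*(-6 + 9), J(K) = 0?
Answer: 13808/18837 ≈ 0.73303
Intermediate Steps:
W = -12 (W = -4*3 = -12)
W*J(1/11) + (226/(-161) - 250/(-117)) = -12*0 + (226/(-161) - 250/(-117)) = 0 + (226*(-1/161) - 250*(-1/117)) = 0 + (-226/161 + 250/117) = 0 + 13808/18837 = 13808/18837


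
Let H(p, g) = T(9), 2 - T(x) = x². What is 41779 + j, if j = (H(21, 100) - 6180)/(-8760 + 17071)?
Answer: 347219010/8311 ≈ 41778.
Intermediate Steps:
T(x) = 2 - x²
H(p, g) = -79 (H(p, g) = 2 - 1*9² = 2 - 1*81 = 2 - 81 = -79)
j = -6259/8311 (j = (-79 - 6180)/(-8760 + 17071) = -6259/8311 ≈ -0.75310)
41779 + j = 41779 - 6259/8311 = 347219010/8311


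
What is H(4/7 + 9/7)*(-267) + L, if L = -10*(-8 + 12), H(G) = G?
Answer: -3751/7 ≈ -535.86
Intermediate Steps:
L = -40 (L = -10*4 = -40)
H(4/7 + 9/7)*(-267) + L = (4/7 + 9/7)*(-267) - 40 = (13/7)*(-267) - 40 = -3471/7 - 40 = -3751/7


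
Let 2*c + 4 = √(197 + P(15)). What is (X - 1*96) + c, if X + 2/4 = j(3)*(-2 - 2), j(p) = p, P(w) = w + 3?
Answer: -221/2 + √215/2 ≈ -103.17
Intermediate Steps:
P(w) = 3 + w
X = -25/2 (X = -½ + 3*(-2 - 2) = -½ + 3*(-4) = -½ - 12 = -25/2 ≈ -12.500)
c = -2 + √215/2 (c = -2 + √(197 + (3 + 15))/2 = -2 + √(197 + 18)/2 = -2 + √215/2 ≈ 5.3314)
(X - 1*96) + c = (-25/2 - 1*96) + (-2 + √215/2) = (-25/2 - 96) + (-2 + √215/2) = -217/2 + (-2 + √215/2) = -221/2 + √215/2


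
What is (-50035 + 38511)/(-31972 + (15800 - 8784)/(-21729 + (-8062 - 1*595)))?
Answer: 43771033/121438526 ≈ 0.36044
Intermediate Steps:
(-50035 + 38511)/(-31972 + (15800 - 8784)/(-21729 + (-8062 - 1*595))) = -11524/(-31972 + 7016/(-21729 + (-8062 - 595))) = -11524/(-31972 + 7016/(-21729 - 8657)) = -11524/(-31972 + 7016/(-30386)) = -11524/(-31972 + 7016*(-1/30386)) = -11524/(-31972 - 3508/15193) = -11524/(-485754104/15193) = -11524*(-15193/485754104) = 43771033/121438526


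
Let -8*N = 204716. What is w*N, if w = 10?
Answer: -255895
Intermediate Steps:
N = -51179/2 (N = -1/8*204716 = -51179/2 ≈ -25590.)
w*N = 10*(-51179/2) = -255895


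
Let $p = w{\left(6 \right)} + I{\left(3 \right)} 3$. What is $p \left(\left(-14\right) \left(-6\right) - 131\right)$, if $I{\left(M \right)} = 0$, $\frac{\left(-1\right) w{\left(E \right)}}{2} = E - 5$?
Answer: $94$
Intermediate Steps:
$w{\left(E \right)} = 10 - 2 E$ ($w{\left(E \right)} = - 2 \left(E - 5\right) = - 2 \left(-5 + E\right) = 10 - 2 E$)
$p = -2$ ($p = \left(10 - 12\right) + 0 \cdot 3 = \left(10 - 12\right) + 0 = -2 + 0 = -2$)
$p \left(\left(-14\right) \left(-6\right) - 131\right) = - 2 \left(\left(-14\right) \left(-6\right) - 131\right) = - 2 \left(84 - 131\right) = \left(-2\right) \left(-47\right) = 94$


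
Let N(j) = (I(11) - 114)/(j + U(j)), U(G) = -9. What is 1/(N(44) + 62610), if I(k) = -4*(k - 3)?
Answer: 35/2191204 ≈ 1.5973e-5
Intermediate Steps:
I(k) = 12 - 4*k (I(k) = -4*(-3 + k) = 12 - 4*k)
N(j) = -146/(-9 + j) (N(j) = ((12 - 4*11) - 114)/(j - 9) = ((12 - 44) - 114)/(-9 + j) = (-32 - 114)/(-9 + j) = -146/(-9 + j))
1/(N(44) + 62610) = 1/(-146/(-9 + 44) + 62610) = 1/(-146/35 + 62610) = 1/(2191204/35) = 35/2191204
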